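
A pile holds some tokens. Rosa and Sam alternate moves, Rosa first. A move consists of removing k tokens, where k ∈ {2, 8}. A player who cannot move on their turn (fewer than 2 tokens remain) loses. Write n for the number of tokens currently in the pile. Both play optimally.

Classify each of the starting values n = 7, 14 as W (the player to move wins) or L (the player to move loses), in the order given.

7: W, 14: L

Classify positions by backward induction: terminal positions (no move available) are L. From any other position, the mover wins iff some move reaches an L.
n=0: no move → L
n=1: no move → L
n=2: W (go to 0, an L position)
n=3: W (go to 1, an L position)
n=4: L (sole option 2(W) is W)
n=5: L (sole option 3(W) is W)
n=6: W (go to 4, an L position)
n=7: W (go to 5, an L position)
n=8: W (go to 0, an L position)
n=9: W (go to 1, an L position)
n=10: L (options 8(W), 2(W) are all W)
n=11: L (options 9(W), 3(W) are all W)
n=12: W (go to 10, an L position)
n=13: W (go to 11, an L position)
n=14: L (options 12(W), 6(W) are all W)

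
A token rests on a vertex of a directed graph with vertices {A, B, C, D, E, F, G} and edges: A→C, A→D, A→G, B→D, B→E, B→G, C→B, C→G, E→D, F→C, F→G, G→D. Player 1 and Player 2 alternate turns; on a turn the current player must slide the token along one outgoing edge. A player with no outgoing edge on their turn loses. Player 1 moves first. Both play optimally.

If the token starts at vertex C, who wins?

Player 2 wins.

Use the standard recursion: the mover loses at a terminal position; elsewhere, the mover wins exactly when some move hands the opponent an L position.
Every edge goes from a vertex to one that appears earlier in the order D, E, G, B, C, A, F, so processing vertices in that order labels each vertex after all of its successors.
D: no outgoing edge → L
E: →D(L), so W
G: →D(L), so W
B: →D(L), so W
C: →B(W), G(W) — all W, so L
A: →C(L), so W
F: →C(L), so W
Every move from C reaches a W position, so the mover loses.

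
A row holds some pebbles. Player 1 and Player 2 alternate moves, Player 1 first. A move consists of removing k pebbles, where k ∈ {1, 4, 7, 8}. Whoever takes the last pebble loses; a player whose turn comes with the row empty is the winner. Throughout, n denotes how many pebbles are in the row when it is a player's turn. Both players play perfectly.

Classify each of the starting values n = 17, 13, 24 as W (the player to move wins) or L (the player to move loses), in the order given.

Build the W/L table. Terminal = W. A non-terminal position is W if it has a move to some L; otherwise it is L.
n=0: no move; the opponent has just taken the last pebble and therefore loses → W
n=1: →0(W) only, which is W, so L
n=2: →1(L), so W
n=3: →2(W) only, which is W, so L
n=4: →3(L), so W
n=5: →1(L), so W
n=6: →5(W), 2(W) — all W, so L
n=7: →6(L), so W
n=8: →1(L), so W
n=9: →1(L), so W
n=10: →6(L), so W
n=11: →3(L), so W
n=12: →11(W), 8(W), 5(W), 4(W) — all W, so L
n=13: →12(L), so W
n=14: →6(L), so W
n=15: →14(W), 11(W), 8(W), 7(W) — all W, so L
n=16: →15(L), so W
n=17: →16(W), 13(W), 10(W), 9(W) — all W, so L
n=18: →17(L), so W
n=19: →15(L), so W
n=20: →12(L), so W
n=21: →17(L), so W
n=22: →15(L), so W
n=23: →15(L), so W
n=24: →17(L), so W

17: L, 13: W, 24: W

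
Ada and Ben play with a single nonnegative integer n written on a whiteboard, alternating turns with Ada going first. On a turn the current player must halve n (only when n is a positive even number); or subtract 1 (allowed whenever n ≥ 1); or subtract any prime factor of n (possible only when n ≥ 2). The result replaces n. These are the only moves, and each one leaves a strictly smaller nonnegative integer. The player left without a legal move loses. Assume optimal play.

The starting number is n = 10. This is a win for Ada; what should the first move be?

Move to 9.

Build the W/L table. Terminal = L. A non-terminal position is W if it has a move to some L; otherwise it is L.
n=0: no move → L
n=1: W (go to 0, an L position)
n=2: W (go to 0, an L position)
n=3: W (go to 0, an L position)
n=4: L (options 2(W), 3(W) are all W)
n=5: W (go to 0, an L position)
n=6: W (go to 4, an L position)
n=7: W (go to 0, an L position)
n=8: W (go to 4, an L position)
n=9: L (options 6(W), 8(W) are all W)
n=10: W (go to 9, an L position)
From 10, the L positions reachable in one move are: 9.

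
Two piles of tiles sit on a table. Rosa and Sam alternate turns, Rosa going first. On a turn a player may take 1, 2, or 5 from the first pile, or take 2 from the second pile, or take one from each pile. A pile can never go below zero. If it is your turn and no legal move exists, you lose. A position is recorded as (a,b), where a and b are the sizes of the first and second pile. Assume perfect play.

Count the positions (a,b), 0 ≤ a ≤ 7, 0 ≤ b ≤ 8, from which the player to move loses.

Classify positions by backward induction: terminal positions (no move available) are L. From any other position, the mover wins iff some move reaches an L.
Every move lowers a or b (never raises either), so fill the grid row by row in increasing a, and left to right within a row: each cell's successors are then already labelled.
      b=0  b=1  b=2  b=3  b=4  b=5  b=6  b=7  b=8
a=0:    L    L    W    W    L    L    W    W    L
a=1:    W    W    W    L    W    W    W    L    W
a=2:    W    W    L    W    W    W    L    W    W
a=3:    L    L    W    W    L    L    W    W    L
a=4:    W    W    W    L    W    W    W    L    W
a=5:    W    W    L    W    W    W    L    W    W
a=6:    L    L    W    W    L    L    W    W    L
a=7:    W    W    W    L    W    W    W    L    W
Cells with no legal move (terminal, hence L): (0,0), (0,1).
The remaining L cells, each justified by listing all of its moves:
(0,4): L (sole option (0,2)(W) is W)
(0,5): L (sole option (0,3)(W) is W)
(0,8): L (sole option (0,6)(W) is W)
(1,3): L (options (0,3)(W), (1,1)(W), (0,2)(W) are all W)
(1,7): L (options (0,7)(W), (1,5)(W), (0,6)(W) are all W)
(2,2): L (options (1,2)(W), (0,2)(W), (2,0)(W), (1,1)(W) are all W)
(2,6): L (options (1,6)(W), (0,6)(W), (2,4)(W), (1,5)(W) are all W)
(3,0): L (options (2,0)(W), (1,0)(W) are all W)
(3,1): L (options (2,1)(W), (1,1)(W), (2,0)(W) are all W)
(3,4): L (options (2,4)(W), (1,4)(W), (3,2)(W), (2,3)(W) are all W)
(3,5): L (options (2,5)(W), (1,5)(W), (3,3)(W), (2,4)(W) are all W)
(3,8): L (options (2,8)(W), (1,8)(W), (3,6)(W), (2,7)(W) are all W)
(4,3): L (options (3,3)(W), (2,3)(W), (4,1)(W), (3,2)(W) are all W)
(4,7): L (options (3,7)(W), (2,7)(W), (4,5)(W), (3,6)(W) are all W)
(5,2): L (options (4,2)(W), (3,2)(W), (0,2)(W), (5,0)(W), (4,1)(W) are all W)
(5,6): L (options (4,6)(W), (3,6)(W), (0,6)(W), (5,4)(W), (4,5)(W) are all W)
(6,0): L (options (5,0)(W), (4,0)(W), (1,0)(W) are all W)
(6,1): L (options (5,1)(W), (4,1)(W), (1,1)(W), (5,0)(W) are all W)
(6,4): L (options (5,4)(W), (4,4)(W), (1,4)(W), (6,2)(W), (5,3)(W) are all W)
(6,5): L (options (5,5)(W), (4,5)(W), (1,5)(W), (6,3)(W), (5,4)(W) are all W)
(6,8): L (options (5,8)(W), (4,8)(W), (1,8)(W), (6,6)(W), (5,7)(W) are all W)
(7,3): L (options (6,3)(W), (5,3)(W), (2,3)(W), (7,1)(W), (6,2)(W) are all W)
(7,7): L (options (6,7)(W), (5,7)(W), (2,7)(W), (7,5)(W), (6,6)(W) are all W)
Every other cell has at least one move into one of the L cells above, so it is W.
L cells per row: a=0: 5, a=1: 2, a=2: 2, a=3: 5, a=4: 2, a=5: 2, a=6: 5, a=7: 2; total 25.

25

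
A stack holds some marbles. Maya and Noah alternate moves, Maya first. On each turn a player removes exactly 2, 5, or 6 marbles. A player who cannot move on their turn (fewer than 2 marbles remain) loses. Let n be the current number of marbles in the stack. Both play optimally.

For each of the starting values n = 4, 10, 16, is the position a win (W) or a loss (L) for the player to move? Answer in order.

Positions with no move are L. A position that does have a move is losing for the player to move precisely when every available move leads to a winning position for the opponent. Fill in the labels:
n=0: no move → L
n=1: no move → L
n=2: W (go to 0, an L position)
n=3: W (go to 1, an L position)
n=4: L (sole option 2(W) is W)
n=5: W (go to 0, an L position)
n=6: W (go to 4, an L position)
n=7: W (go to 1, an L position)
n=8: L (options 6(W), 3(W), 2(W) are all W)
n=9: W (go to 4, an L position)
n=10: W (go to 8, an L position)
n=11: L (options 9(W), 6(W), 5(W) are all W)
n=12: L (options 10(W), 7(W), 6(W) are all W)
n=13: W (go to 11, an L position)
n=14: W (go to 12, an L position)
n=15: L (options 13(W), 10(W), 9(W) are all W)
n=16: W (go to 11, an L position)

4: L, 10: W, 16: W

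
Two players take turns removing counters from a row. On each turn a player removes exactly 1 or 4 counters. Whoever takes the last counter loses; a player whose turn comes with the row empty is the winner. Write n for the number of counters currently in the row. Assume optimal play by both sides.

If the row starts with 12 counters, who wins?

The first player wins.

Build the W/L table. Terminal = W. A non-terminal position is W if it has a move to some L; otherwise it is L.
n=0: no move; the opponent has just taken the last counter and therefore loses → W
n=1: the only move is to 0(W), a W ⇒ L
n=2: can move to 1, which is L ⇒ W
n=3: the only move is to 2(W), a W ⇒ L
n=4: can move to 3, which is L ⇒ W
n=5: can move to 1, which is L ⇒ W
n=6: moves to 5(W), 2(W); every one is W ⇒ L
n=7: can move to 6, which is L ⇒ W
n=8: moves to 7(W), 4(W); every one is W ⇒ L
n=9: can move to 8, which is L ⇒ W
n=10: can move to 6, which is L ⇒ W
n=11: moves to 10(W), 7(W); every one is W ⇒ L
n=12: can move to 11, which is L ⇒ W
The starting position 12 is W: the player to move should remove 1, leaving 11, handing over an L position.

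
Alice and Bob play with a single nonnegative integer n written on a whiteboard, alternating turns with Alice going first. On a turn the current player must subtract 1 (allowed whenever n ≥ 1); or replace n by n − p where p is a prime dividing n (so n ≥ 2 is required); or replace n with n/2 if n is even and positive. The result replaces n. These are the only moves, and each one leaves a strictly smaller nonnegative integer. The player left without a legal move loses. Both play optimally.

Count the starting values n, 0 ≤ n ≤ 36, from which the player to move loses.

8

Positions with no move are L. A position that does have a move is losing for the player to move precisely when every available move leads to a winning position for the opponent. Fill in the labels:
n=0: no move → L
n=1: W (go to 0, an L position)
n=2: W (go to 0, an L position)
n=3: W (go to 0, an L position)
n=4: L (options 2(W), 3(W) are all W)
n=5: W (go to 0, an L position)
n=6: W (go to 4, an L position)
n=7: W (go to 0, an L position)
n=8: W (go to 4, an L position)
n=9: L (options 6(W), 8(W) are all W)
n=10: W (go to 9, an L position)
n=11: W (go to 0, an L position)
n=12: W (go to 9, an L position)
n=13: W (go to 0, an L position)
n=14: L (options 7(W), 12(W), 13(W) are all W)
n=15: W (go to 14, an L position)
n=16: W (go to 14, an L position)
n=17: W (go to 0, an L position)
n=18: W (go to 9, an L position)
n=19: W (go to 0, an L position)
n=20: L (options 10(W), 15(W), 18(W), 19(W) are all W)
n=21: W (go to 14, an L position)
n=22: W (go to 20, an L position)
n=23: W (go to 0, an L position)
n=24: L (options 12(W), 21(W), 22(W), 23(W) are all W)
n=25: W (go to 20, an L position)
n=26: W (go to 24, an L position)
n=27: W (go to 24, an L position)
n=28: W (go to 14, an L position)
n=29: W (go to 0, an L position)
n=30: L (options 15(W), 25(W), 27(W), 28(W), 29(W) are all W)
n=31: W (go to 0, an L position)
n=32: W (go to 30, an L position)
n=33: W (go to 30, an L position)
n=34: L (options 17(W), 32(W), 33(W) are all W)
n=35: W (go to 30, an L position)
n=36: W (go to 34, an L position)
L entries with 0 ≤ n ≤ 36: n = 0, 4, 9, 14, 20, 24, 30, 34; that makes 8.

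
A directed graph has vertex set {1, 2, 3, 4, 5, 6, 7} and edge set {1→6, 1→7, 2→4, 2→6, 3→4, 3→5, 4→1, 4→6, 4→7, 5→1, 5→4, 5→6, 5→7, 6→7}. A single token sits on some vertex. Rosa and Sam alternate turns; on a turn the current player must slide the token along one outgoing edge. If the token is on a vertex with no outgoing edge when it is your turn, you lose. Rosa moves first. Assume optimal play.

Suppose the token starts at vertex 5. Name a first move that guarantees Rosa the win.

Use the standard recursion: the mover loses at a terminal position; elsewhere, the mover wins exactly when some move hands the opponent an L position.
Every edge goes from a vertex to one that appears earlier in the order 7, 6, 1, 4, 5, 3, 2, so processing vertices in that order labels each vertex after all of its successors.
7: no outgoing edge → L
6: W (go to 7, an L position)
1: W (go to 7, an L position)
4: W (go to 7, an L position)
5: W (go to 7, an L position)
3: L (options 5(W), 4(W) are all W)
2: L (options 4(W), 6(W) are all W)
From 5, the L positions reachable in one move are: 7.

Move to 7.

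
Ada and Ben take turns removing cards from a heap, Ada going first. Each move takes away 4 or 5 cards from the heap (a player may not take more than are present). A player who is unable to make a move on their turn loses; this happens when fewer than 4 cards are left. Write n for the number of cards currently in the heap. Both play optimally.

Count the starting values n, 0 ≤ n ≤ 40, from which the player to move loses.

Work bottom-up. With no move the player to move loses. Otherwise the position is W if at least one move leads to an L position for the opponent, and L if every move leads to a W.
n=0: no move → L
n=1: no move → L
n=2: no move → L
n=3: no move → L
n=4: W (go to 0, an L position)
n=5: W (go to 1, an L position)
n=6: W (go to 2, an L position)
n=7: W (go to 3, an L position)
n=8: W (go to 3, an L position)
n=9: L (options 5(W), 4(W) are all W)
n=10: L (options 6(W), 5(W) are all W)
n=11: L (options 7(W), 6(W) are all W)
n=12: L (options 8(W), 7(W) are all W)
n=13: W (go to 9, an L position)
n=14: W (go to 10, an L position)
n=15: W (go to 11, an L position)
n=16: W (go to 12, an L position)
n=17: W (go to 12, an L position)
n=18: L (options 14(W), 13(W) are all W)
n=19: L (options 15(W), 14(W) are all W)
n=20: L (options 16(W), 15(W) are all W)
n=21: L (options 17(W), 16(W) are all W)
n=22: W (go to 18, an L position)
n=23: W (go to 19, an L position)
n=24: W (go to 20, an L position)
n=25: W (go to 21, an L position)
n=26: W (go to 21, an L position)
n=27: L (options 23(W), 22(W) are all W)
n=28: L (options 24(W), 23(W) are all W)
n=29: L (options 25(W), 24(W) are all W)
n=30: L (options 26(W), 25(W) are all W)
n=31: W (go to 27, an L position)
n=32: W (go to 28, an L position)
n=33: W (go to 29, an L position)
n=34: W (go to 30, an L position)
n=35: W (go to 30, an L position)
n=36: L (options 32(W), 31(W) are all W)
n=37: L (options 33(W), 32(W) are all W)
n=38: L (options 34(W), 33(W) are all W)
n=39: L (options 35(W), 34(W) are all W)
n=40: W (go to 36, an L position)
L entries with 0 ≤ n ≤ 40: n = 0, 1, 2, 3, 9, 10, 11, 12, 18, 19, 20, 21, 27, 28, 29, 30, 36, 37, 38, 39; that makes 20.

20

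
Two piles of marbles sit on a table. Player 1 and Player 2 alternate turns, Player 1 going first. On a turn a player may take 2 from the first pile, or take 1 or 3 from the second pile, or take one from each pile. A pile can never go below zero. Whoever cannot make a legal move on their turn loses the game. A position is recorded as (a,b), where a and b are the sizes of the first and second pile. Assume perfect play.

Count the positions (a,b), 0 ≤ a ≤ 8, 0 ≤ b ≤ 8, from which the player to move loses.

29

Classify positions by backward induction: terminal positions (no move available) are L. From any other position, the mover wins iff some move reaches an L.
Every move lowers a or b (never raises either), so fill the grid row by row in increasing a, and left to right within a row: each cell's successors are then already labelled.
      b=0  b=1  b=2  b=3  b=4  b=5  b=6  b=7  b=8
a=0:    L    W    L    W    L    W    L    W    L
a=1:    L    W    L    W    L    W    L    W    L
a=2:    W    W    W    W    W    W    W    W    W
a=3:    W    L    W    L    W    L    W    L    W
a=4:    L    W    W    W    W    L    W    L    W
a=5:    L    W    L    W    L    W    W    W    W
a=6:    W    W    L    W    L    W    L    W    L
a=7:    W    L    W    W    W    W    L    W    L
a=8:    L    W    W    W    W    L    W    W    W
Cells with no legal move (terminal, hence L): (0,0), (1,0).
The remaining L cells, each justified by listing all of its moves:
(0,2): L (sole option (0,1)(W) is W)
(0,4): L (options (0,3)(W), (0,1)(W) are all W)
(0,6): L (options (0,5)(W), (0,3)(W) are all W)
(0,8): L (options (0,7)(W), (0,5)(W) are all W)
(1,2): L (options (1,1)(W), (0,1)(W) are all W)
(1,4): L (options (1,3)(W), (1,1)(W), (0,3)(W) are all W)
(1,6): L (options (1,5)(W), (1,3)(W), (0,5)(W) are all W)
(1,8): L (options (1,7)(W), (1,5)(W), (0,7)(W) are all W)
(3,1): L (options (1,1)(W), (3,0)(W), (2,0)(W) are all W)
(3,3): L (options (1,3)(W), (3,2)(W), (3,0)(W), (2,2)(W) are all W)
(3,5): L (options (1,5)(W), (3,4)(W), (3,2)(W), (2,4)(W) are all W)
(3,7): L (options (1,7)(W), (3,6)(W), (3,4)(W), (2,6)(W) are all W)
(4,0): L (sole option (2,0)(W) is W)
(4,5): L (options (2,5)(W), (4,4)(W), (4,2)(W), (3,4)(W) are all W)
(4,7): L (options (2,7)(W), (4,6)(W), (4,4)(W), (3,6)(W) are all W)
(5,0): L (sole option (3,0)(W) is W)
(5,2): L (options (3,2)(W), (5,1)(W), (4,1)(W) are all W)
(5,4): L (options (3,4)(W), (5,3)(W), (5,1)(W), (4,3)(W) are all W)
(6,2): L (options (4,2)(W), (6,1)(W), (5,1)(W) are all W)
(6,4): L (options (4,4)(W), (6,3)(W), (6,1)(W), (5,3)(W) are all W)
(6,6): L (options (4,6)(W), (6,5)(W), (6,3)(W), (5,5)(W) are all W)
(6,8): L (options (4,8)(W), (6,7)(W), (6,5)(W), (5,7)(W) are all W)
(7,1): L (options (5,1)(W), (7,0)(W), (6,0)(W) are all W)
(7,6): L (options (5,6)(W), (7,5)(W), (7,3)(W), (6,5)(W) are all W)
(7,8): L (options (5,8)(W), (7,7)(W), (7,5)(W), (6,7)(W) are all W)
(8,0): L (sole option (6,0)(W) is W)
(8,5): L (options (6,5)(W), (8,4)(W), (8,2)(W), (7,4)(W) are all W)
Every other cell has at least one move into one of the L cells above, so it is W.
L cells per row: a=0: 5, a=1: 5, a=2: 0, a=3: 4, a=4: 3, a=5: 3, a=6: 4, a=7: 3, a=8: 2; total 29.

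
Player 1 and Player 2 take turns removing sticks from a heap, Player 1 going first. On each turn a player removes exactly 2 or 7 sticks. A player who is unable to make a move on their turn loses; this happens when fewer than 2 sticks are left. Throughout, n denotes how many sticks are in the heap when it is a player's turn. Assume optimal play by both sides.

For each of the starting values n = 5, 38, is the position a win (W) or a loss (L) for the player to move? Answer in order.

5: L, 38: W

Compute win/loss labels from the base case upward. A position with no move is L. Any other position is W if it can reach an L in one move, else L.
n=0: no move → L
n=1: no move → L
n=2: can move to 0, which is L ⇒ W
n=3: can move to 1, which is L ⇒ W
n=4: the only move is to 2(W), a W ⇒ L
n=5: the only move is to 3(W), a W ⇒ L
n=6: can move to 4, which is L ⇒ W
n=7: can move to 5, which is L ⇒ W
n=8: can move to 1, which is L ⇒ W
n=9: moves to 7(W), 2(W); every one is W ⇒ L
n=10: moves to 8(W), 3(W); every one is W ⇒ L
n=11: can move to 9, which is L ⇒ W
n=12: can move to 10, which is L ⇒ W
n=13: moves to 11(W), 6(W); every one is W ⇒ L
n=14: moves to 12(W), 7(W); every one is W ⇒ L
n=15: can move to 13, which is L ⇒ W
n=16: can move to 14, which is L ⇒ W
n=17: can move to 10, which is L ⇒ W
n=18: moves to 16(W), 11(W); every one is W ⇒ L
n=19: moves to 17(W), 12(W); every one is W ⇒ L
n=20: can move to 18, which is L ⇒ W
n=21: can move to 19, which is L ⇒ W
n=22: moves to 20(W), 15(W); every one is W ⇒ L
n=23: moves to 21(W), 16(W); every one is W ⇒ L
n=24: can move to 22, which is L ⇒ W
n=25: can move to 23, which is L ⇒ W
n=26: can move to 19, which is L ⇒ W
n=27: moves to 25(W), 20(W); every one is W ⇒ L
n=28: moves to 26(W), 21(W); every one is W ⇒ L
n=29: can move to 27, which is L ⇒ W
n=30: can move to 28, which is L ⇒ W
n=31: moves to 29(W), 24(W); every one is W ⇒ L
n=32: moves to 30(W), 25(W); every one is W ⇒ L
n=33: can move to 31, which is L ⇒ W
n=34: can move to 32, which is L ⇒ W
n=35: can move to 28, which is L ⇒ W
n=36: moves to 34(W), 29(W); every one is W ⇒ L
n=37: moves to 35(W), 30(W); every one is W ⇒ L
n=38: can move to 36, which is L ⇒ W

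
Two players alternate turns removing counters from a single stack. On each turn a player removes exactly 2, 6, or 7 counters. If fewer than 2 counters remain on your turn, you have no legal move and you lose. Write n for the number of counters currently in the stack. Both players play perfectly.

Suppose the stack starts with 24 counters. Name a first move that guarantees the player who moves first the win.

Work bottom-up. With no move the player to move loses. Otherwise the position is W if at least one move leads to an L position for the opponent, and L if every move leads to a W.
n=0: no move → L
n=1: no move → L
n=2: W (go to 0, an L position)
n=3: W (go to 1, an L position)
n=4: L (sole option 2(W) is W)
n=5: L (sole option 3(W) is W)
n=6: W (go to 4, an L position)
n=7: W (go to 5, an L position)
n=8: W (go to 1, an L position)
n=9: L (options 7(W), 3(W), 2(W) are all W)
n=10: W (go to 4, an L position)
n=11: W (go to 9, an L position)
n=12: W (go to 5, an L position)
n=13: L (options 11(W), 7(W), 6(W) are all W)
n=14: L (options 12(W), 8(W), 7(W) are all W)
n=15: W (go to 13, an L position)
n=16: W (go to 14, an L position)
n=17: L (options 15(W), 11(W), 10(W) are all W)
n=18: L (options 16(W), 12(W), 11(W) are all W)
n=19: W (go to 17, an L position)
n=20: W (go to 18, an L position)
n=21: W (go to 14, an L position)
n=22: L (options 20(W), 16(W), 15(W) are all W)
n=23: W (go to 17, an L position)
n=24: W (go to 22, an L position)
From 24, the L positions reachable in one move are: 22, 18, 17. Any move reaching one of these is winning.

Remove 2, leaving 22.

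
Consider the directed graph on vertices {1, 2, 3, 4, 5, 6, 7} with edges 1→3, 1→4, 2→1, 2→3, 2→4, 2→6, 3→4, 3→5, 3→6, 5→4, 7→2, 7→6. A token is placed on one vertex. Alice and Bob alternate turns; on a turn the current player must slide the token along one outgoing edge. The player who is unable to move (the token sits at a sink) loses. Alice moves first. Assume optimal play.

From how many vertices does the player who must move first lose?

2

Classify positions by backward induction: terminal positions (no move available) are L. From any other position, the mover wins iff some move reaches an L.
Every edge goes from a vertex to one that appears earlier in the order 6, 4, 5, 3, 1, 2, 7, so processing vertices in that order labels each vertex after all of its successors.
6: no outgoing edge → L
4: no outgoing edge → L
5: →4(L), so W
3: →4(L), so W
1: →4(L), so W
2: →4(L), so W
7: →6(L), so W
The L vertices are 4, 6; that is 2 in all.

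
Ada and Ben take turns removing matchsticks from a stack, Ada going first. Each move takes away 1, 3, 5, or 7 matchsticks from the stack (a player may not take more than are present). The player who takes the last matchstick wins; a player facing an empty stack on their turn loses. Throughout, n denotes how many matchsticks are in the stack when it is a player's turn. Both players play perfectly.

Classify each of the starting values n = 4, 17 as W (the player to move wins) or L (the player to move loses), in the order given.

Label each position W (a win for the player to move) or L (a loss). A position with no legal move is L; any other position is W exactly when some move reaches an L, and L when every move reaches a W.
n=0: no move → L
n=1: →0(L), so W
n=2: →1(W) only, which is W, so L
n=3: →2(L), so W
n=4: →3(W), 1(W) — all W, so L
n=5: →4(L), so W
n=6: →5(W), 3(W), 1(W) — all W, so L
n=7: →6(L), so W
n=8: →7(W), 5(W), 3(W), 1(W) — all W, so L
n=9: →8(L), so W
n=10: →9(W), 7(W), 5(W), 3(W) — all W, so L
n=11: →10(L), so W
n=12: →11(W), 9(W), 7(W), 5(W) — all W, so L
n=13: →12(L), so W
n=14: →13(W), 11(W), 9(W), 7(W) — all W, so L
n=15: →14(L), so W
n=16: →15(W), 13(W), 11(W), 9(W) — all W, so L
n=17: →16(L), so W

4: L, 17: W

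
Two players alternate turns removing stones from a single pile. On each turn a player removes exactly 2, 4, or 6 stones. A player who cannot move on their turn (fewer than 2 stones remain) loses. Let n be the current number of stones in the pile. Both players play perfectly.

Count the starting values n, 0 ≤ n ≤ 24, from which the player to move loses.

Positions with no move are L. A position that does have a move is losing for the player to move precisely when every available move leads to a winning position for the opponent. Fill in the labels:
n=0: no move → L
n=1: no move → L
n=2: W (go to 0, an L position)
n=3: W (go to 1, an L position)
n=4: W (go to 0, an L position)
n=5: W (go to 1, an L position)
n=6: W (go to 0, an L position)
n=7: W (go to 1, an L position)
n=8: L (options 6(W), 4(W), 2(W) are all W)
n=9: L (options 7(W), 5(W), 3(W) are all W)
n=10: W (go to 8, an L position)
n=11: W (go to 9, an L position)
n=12: W (go to 8, an L position)
n=13: W (go to 9, an L position)
n=14: W (go to 8, an L position)
n=15: W (go to 9, an L position)
n=16: L (options 14(W), 12(W), 10(W) are all W)
n=17: L (options 15(W), 13(W), 11(W) are all W)
n=18: W (go to 16, an L position)
n=19: W (go to 17, an L position)
n=20: W (go to 16, an L position)
n=21: W (go to 17, an L position)
n=22: W (go to 16, an L position)
n=23: W (go to 17, an L position)
n=24: L (options 22(W), 20(W), 18(W) are all W)
L entries with 0 ≤ n ≤ 24: n = 0, 1, 8, 9, 16, 17, 24; that makes 7.

7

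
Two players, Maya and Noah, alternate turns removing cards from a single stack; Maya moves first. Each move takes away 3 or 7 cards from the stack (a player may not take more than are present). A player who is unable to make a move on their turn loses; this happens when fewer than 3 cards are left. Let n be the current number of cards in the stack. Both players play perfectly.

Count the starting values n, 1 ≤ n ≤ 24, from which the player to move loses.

10

Use the standard recursion: the mover loses at a terminal position; elsewhere, the mover wins exactly when some move hands the opponent an L position.
n=0: no move → L
n=1: no move → L
n=2: no move → L
n=3: reaches L-position 0 → W
n=4: reaches L-position 1 → W
n=5: reaches L-position 2 → W
n=6: only reaches 3(W), which is W → L
n=7: reaches L-position 0 → W
n=8: reaches L-position 1 → W
n=9: reaches L-position 6 → W
n=10: only reaches 7(W), 3(W), all W → L
n=11: only reaches 8(W), 4(W), all W → L
n=12: only reaches 9(W), 5(W), all W → L
n=13: reaches L-position 10 → W
n=14: reaches L-position 11 → W
n=15: reaches L-position 12 → W
n=16: only reaches 13(W), 9(W), all W → L
n=17: reaches L-position 10 → W
n=18: reaches L-position 11 → W
n=19: reaches L-position 16 → W
n=20: only reaches 17(W), 13(W), all W → L
n=21: only reaches 18(W), 14(W), all W → L
n=22: only reaches 19(W), 15(W), all W → L
n=23: reaches L-position 20 → W
n=24: reaches L-position 21 → W
L entries with 1 ≤ n ≤ 24 (n=0 is outside the asked range and is not counted): n = 1, 2, 6, 10, 11, 12, 16, 20, 21, 22; that makes 10.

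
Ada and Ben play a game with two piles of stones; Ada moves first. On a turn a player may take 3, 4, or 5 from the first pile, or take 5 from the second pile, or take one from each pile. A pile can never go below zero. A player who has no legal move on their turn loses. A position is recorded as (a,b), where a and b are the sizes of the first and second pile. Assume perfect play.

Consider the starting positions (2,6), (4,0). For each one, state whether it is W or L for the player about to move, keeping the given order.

(2,6): L, (4,0): W

Positions with no move are L. A position that does have a move is losing for the player to move precisely when every available move leads to a winning position for the opponent. Fill in the labels:
No move ever increases a pile, so every position that can arise here has a ≤ 4 and b ≤ 6; it is enough to label the cells with 0 ≤ a ≤ 4 and 0 ≤ b ≤ 6.
Every move lowers a or b (never raises either), so fill the grid row by row in increasing a, and left to right within a row: each cell's successors are then already labelled.
      b=0  b=1  b=2  b=3  b=4  b=5  b=6
a=0:    L    L    L    L    L    W    W
a=1:    L    W    W    W    W    W    L
a=2:    L    W    L    L    L    W    L
a=3:    W    W    W    W    W    W    L
a=4:    W    W    W    W    W    L    W
Cells with no legal move (terminal, hence L): (0,0), (0,1), (0,2), (0,3), (0,4), (1,0), (2,0).
The remaining L cells, each justified by listing all of its moves:
(1,6): L (options (1,1)(W), (0,5)(W) are all W)
(2,2): L (sole option (1,1)(W) is W)
(2,3): L (sole option (1,2)(W) is W)
(2,4): L (sole option (1,3)(W) is W)
(2,6): L (options (2,1)(W), (1,5)(W) are all W)
(3,6): L (options (0,6)(W), (3,1)(W), (2,5)(W) are all W)
(4,5): L (options (1,5)(W), (0,5)(W), (4,0)(W), (3,4)(W) are all W)
Every other cell has at least one move into one of the L cells above, so it is W.
(2,6): one of the L cells justified above, so L
(4,0): the move to (1,0) reaches an L cell, so W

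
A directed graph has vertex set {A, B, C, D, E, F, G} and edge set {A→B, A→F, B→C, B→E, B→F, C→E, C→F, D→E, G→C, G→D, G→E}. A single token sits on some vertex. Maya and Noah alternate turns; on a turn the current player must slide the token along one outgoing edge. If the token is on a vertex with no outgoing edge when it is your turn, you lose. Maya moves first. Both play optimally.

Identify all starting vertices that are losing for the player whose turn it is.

Classify positions by backward induction: terminal positions (no move available) are L. From any other position, the mover wins iff some move reaches an L.
Every edge goes from a vertex to one that appears earlier in the order E, F, C, B, A, D, G, so processing vertices in that order labels each vertex after all of its successors.
E: no outgoing edge → L
F: no outgoing edge → L
C: →F(L), so W
B: →F(L), so W
A: →F(L), so W
D: →E(L), so W
G: →E(L), so W
Reading off the rows marked L gives the requested list; there are 2 such vertices.

E, F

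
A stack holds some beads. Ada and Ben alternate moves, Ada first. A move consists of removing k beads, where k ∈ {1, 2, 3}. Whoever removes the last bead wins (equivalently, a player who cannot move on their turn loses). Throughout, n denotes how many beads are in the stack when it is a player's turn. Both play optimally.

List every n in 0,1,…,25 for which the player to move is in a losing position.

0, 4, 8, 12, 16, 20, 24

Build the W/L table. Terminal = L. A non-terminal position is W if it has a move to some L; otherwise it is L.
n=0: no move → L
n=1: →0(L), so W
n=2: →0(L), so W
n=3: →0(L), so W
n=4: →3(W), 2(W), 1(W) — all W, so L
n=5: →4(L), so W
n=6: →4(L), so W
n=7: →4(L), so W
n=8: →7(W), 6(W), 5(W) — all W, so L
n=9: →8(L), so W
n=10: →8(L), so W
n=11: →8(L), so W
n=12: →11(W), 10(W), 9(W) — all W, so L
n=13: →12(L), so W
n=14: →12(L), so W
n=15: →12(L), so W
n=16: →15(W), 14(W), 13(W) — all W, so L
n=17: →16(L), so W
n=18: →16(L), so W
n=19: →16(L), so W
n=20: →19(W), 18(W), 17(W) — all W, so L
n=21: →20(L), so W
n=22: →20(L), so W
n=23: →20(L), so W
n=24: →23(W), 22(W), 21(W) — all W, so L
n=25: →24(L), so W
The losing starting values of n are exactly the entries labelled L in this table (7 of them).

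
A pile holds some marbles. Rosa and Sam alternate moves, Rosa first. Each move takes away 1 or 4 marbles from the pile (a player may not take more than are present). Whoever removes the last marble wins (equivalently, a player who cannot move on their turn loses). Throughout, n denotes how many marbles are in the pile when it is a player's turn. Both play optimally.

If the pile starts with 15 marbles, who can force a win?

Positions with no move are L. A position that does have a move is losing for the player to move precisely when every available move leads to a winning position for the opponent. Fill in the labels:
n=0: no move → L
n=1: →0(L), so W
n=2: →1(W) only, which is W, so L
n=3: →2(L), so W
n=4: →0(L), so W
n=5: →4(W), 1(W) — all W, so L
n=6: →5(L), so W
n=7: →6(W), 3(W) — all W, so L
n=8: →7(L), so W
n=9: →5(L), so W
n=10: →9(W), 6(W) — all W, so L
n=11: →10(L), so W
n=12: →11(W), 8(W) — all W, so L
n=13: →12(L), so W
n=14: →10(L), so W
n=15: →14(W), 11(W) — all W, so L
The starting position 15 is L: whatever Rosa does, the opponent receives a W position.

Sam wins.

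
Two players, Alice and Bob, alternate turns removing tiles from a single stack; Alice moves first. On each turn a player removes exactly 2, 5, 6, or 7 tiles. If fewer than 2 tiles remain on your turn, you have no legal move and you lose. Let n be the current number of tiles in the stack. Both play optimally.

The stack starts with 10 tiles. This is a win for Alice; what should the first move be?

Build the W/L table. Terminal = L. A non-terminal position is W if it has a move to some L; otherwise it is L.
n=0: no move → L
n=1: no move → L
n=2: →0(L), so W
n=3: →1(L), so W
n=4: →2(W) only, which is W, so L
n=5: →0(L), so W
n=6: →4(L), so W
n=7: →1(L), so W
n=8: →1(L), so W
n=9: →4(L), so W
n=10: →4(L), so W
From 10, the L positions reachable in one move are: 4.

Remove 6, leaving 4.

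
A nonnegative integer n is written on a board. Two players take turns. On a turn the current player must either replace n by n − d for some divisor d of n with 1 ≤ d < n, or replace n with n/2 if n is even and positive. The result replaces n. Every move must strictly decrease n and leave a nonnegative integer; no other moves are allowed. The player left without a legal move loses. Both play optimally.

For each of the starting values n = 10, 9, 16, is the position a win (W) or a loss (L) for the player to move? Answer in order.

Label each position W (a win for the player to move) or L (a loss). A position with no legal move is L; any other position is W exactly when some move reaches an L, and L when every move reaches a W.
n=0: no move → L
n=1: no move → L
n=2: W (go to 1, an L position)
n=3: L (sole option 2(W) is W)
n=4: W (go to 3, an L position)
n=5: L (sole option 4(W) is W)
n=6: W (go to 3, an L position)
n=7: L (sole option 6(W) is W)
n=8: W (go to 7, an L position)
n=9: L (options 6(W), 8(W) are all W)
n=10: W (go to 5, an L position)
n=11: L (sole option 10(W) is W)
n=12: W (go to 9, an L position)
n=13: L (sole option 12(W) is W)
n=14: W (go to 7, an L position)
n=15: L (options 10(W), 12(W), 14(W) are all W)
n=16: W (go to 15, an L position)

10: W, 9: L, 16: W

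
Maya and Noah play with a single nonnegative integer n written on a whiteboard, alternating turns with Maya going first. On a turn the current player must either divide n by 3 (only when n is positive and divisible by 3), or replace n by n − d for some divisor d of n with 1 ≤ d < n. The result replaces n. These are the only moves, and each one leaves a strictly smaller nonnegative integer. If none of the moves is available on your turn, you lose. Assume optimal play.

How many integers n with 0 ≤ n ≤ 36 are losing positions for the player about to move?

15

Classify positions by backward induction: terminal positions (no move available) are L. From any other position, the mover wins iff some move reaches an L.
n=0: no move → L
n=1: no move → L
n=2: can move to 1, which is L ⇒ W
n=3: can move to 1, which is L ⇒ W
n=4: moves to 2(W), 3(W); every one is W ⇒ L
n=5: can move to 4, which is L ⇒ W
n=6: can move to 4, which is L ⇒ W
n=7: the only move is to 6(W), a W ⇒ L
n=8: can move to 4, which is L ⇒ W
n=9: moves to 3(W), 6(W), 8(W); every one is W ⇒ L
n=10: can move to 9, which is L ⇒ W
n=11: the only move is to 10(W), a W ⇒ L
n=12: can move to 4, which is L ⇒ W
n=13: the only move is to 12(W), a W ⇒ L
n=14: can move to 7, which is L ⇒ W
n=15: moves to 5(W), 10(W), 12(W), 14(W); every one is W ⇒ L
n=16: can move to 15, which is L ⇒ W
n=17: the only move is to 16(W), a W ⇒ L
n=18: can move to 9, which is L ⇒ W
n=19: the only move is to 18(W), a W ⇒ L
n=20: can move to 15, which is L ⇒ W
n=21: can move to 7, which is L ⇒ W
n=22: can move to 11, which is L ⇒ W
n=23: the only move is to 22(W), a W ⇒ L
n=24: can move to 23, which is L ⇒ W
n=25: moves to 20(W), 24(W); every one is W ⇒ L
n=26: can move to 13, which is L ⇒ W
n=27: can move to 9, which is L ⇒ W
n=28: moves to 14(W), 21(W), 24(W), 26(W), 27(W); every one is W ⇒ L
n=29: can move to 28, which is L ⇒ W
n=30: can move to 15, which is L ⇒ W
n=31: the only move is to 30(W), a W ⇒ L
n=32: can move to 28, which is L ⇒ W
n=33: can move to 11, which is L ⇒ W
n=34: can move to 17, which is L ⇒ W
n=35: can move to 28, which is L ⇒ W
n=36: moves to 12(W), 18(W), 24(W), 27(W), 30(W), 32(W), 33(W), 34(W), 35(W); every one is W ⇒ L
L entries with 0 ≤ n ≤ 36: n = 0, 1, 4, 7, 9, 11, 13, 15, 17, 19, 23, 25, 28, 31, 36; that makes 15.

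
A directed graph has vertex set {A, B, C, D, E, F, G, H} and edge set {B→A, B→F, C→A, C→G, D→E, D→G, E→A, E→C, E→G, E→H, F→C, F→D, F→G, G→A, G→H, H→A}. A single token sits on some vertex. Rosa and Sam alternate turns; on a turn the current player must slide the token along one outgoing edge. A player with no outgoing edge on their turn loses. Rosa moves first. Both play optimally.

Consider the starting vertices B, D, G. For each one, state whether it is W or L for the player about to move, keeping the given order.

B: W, D: L, G: W

Use the standard recursion: the mover loses at a terminal position; elsewhere, the mover wins exactly when some move hands the opponent an L position.
Every edge goes from a vertex to one that appears earlier in the order A, H, G, C, E, D, F, B, so processing vertices in that order labels each vertex after all of its successors.
A: no outgoing edge → L
H: reaches L-position A → W
G: reaches L-position A → W
C: reaches L-position A → W
E: reaches L-position A → W
D: only reaches E(W), G(W), all W → L
F: reaches L-position D → W
B: reaches L-position A → W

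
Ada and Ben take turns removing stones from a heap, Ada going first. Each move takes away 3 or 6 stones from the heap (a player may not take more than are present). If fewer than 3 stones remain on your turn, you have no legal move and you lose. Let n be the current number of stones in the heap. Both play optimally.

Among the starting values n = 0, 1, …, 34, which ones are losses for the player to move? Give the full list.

Work bottom-up. With no move the player to move loses. Otherwise the position is W if at least one move leads to an L position for the opponent, and L if every move leads to a W.
n=0: no move → L
n=1: no move → L
n=2: no move → L
n=3: can move to 0, which is L ⇒ W
n=4: can move to 1, which is L ⇒ W
n=5: can move to 2, which is L ⇒ W
n=6: can move to 0, which is L ⇒ W
n=7: can move to 1, which is L ⇒ W
n=8: can move to 2, which is L ⇒ W
n=9: moves to 6(W), 3(W); every one is W ⇒ L
n=10: moves to 7(W), 4(W); every one is W ⇒ L
n=11: moves to 8(W), 5(W); every one is W ⇒ L
n=12: can move to 9, which is L ⇒ W
n=13: can move to 10, which is L ⇒ W
n=14: can move to 11, which is L ⇒ W
n=15: can move to 9, which is L ⇒ W
n=16: can move to 10, which is L ⇒ W
n=17: can move to 11, which is L ⇒ W
n=18: moves to 15(W), 12(W); every one is W ⇒ L
n=19: moves to 16(W), 13(W); every one is W ⇒ L
n=20: moves to 17(W), 14(W); every one is W ⇒ L
n=21: can move to 18, which is L ⇒ W
n=22: can move to 19, which is L ⇒ W
n=23: can move to 20, which is L ⇒ W
n=24: can move to 18, which is L ⇒ W
n=25: can move to 19, which is L ⇒ W
n=26: can move to 20, which is L ⇒ W
n=27: moves to 24(W), 21(W); every one is W ⇒ L
n=28: moves to 25(W), 22(W); every one is W ⇒ L
n=29: moves to 26(W), 23(W); every one is W ⇒ L
n=30: can move to 27, which is L ⇒ W
n=31: can move to 28, which is L ⇒ W
n=32: can move to 29, which is L ⇒ W
n=33: can move to 27, which is L ⇒ W
n=34: can move to 28, which is L ⇒ W
Reading off the rows marked L gives the requested list; there are 12 such values of n.

0, 1, 2, 9, 10, 11, 18, 19, 20, 27, 28, 29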